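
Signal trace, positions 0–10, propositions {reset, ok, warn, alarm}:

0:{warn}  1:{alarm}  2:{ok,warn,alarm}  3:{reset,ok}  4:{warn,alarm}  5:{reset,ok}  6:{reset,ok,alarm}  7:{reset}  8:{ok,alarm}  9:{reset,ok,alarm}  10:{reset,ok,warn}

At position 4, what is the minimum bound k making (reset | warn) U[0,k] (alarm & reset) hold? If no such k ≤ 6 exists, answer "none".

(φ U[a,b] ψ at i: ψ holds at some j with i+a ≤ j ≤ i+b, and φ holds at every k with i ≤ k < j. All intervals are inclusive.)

Need earliest j ≥ 4 with (alarm & reset), and (reset | warn) at every k in [4,j-1].
  j=4: rhs fails.
  j=5: rhs fails.
  j=6: rhs holds; lhs holds on [4,5]. k = 2.

2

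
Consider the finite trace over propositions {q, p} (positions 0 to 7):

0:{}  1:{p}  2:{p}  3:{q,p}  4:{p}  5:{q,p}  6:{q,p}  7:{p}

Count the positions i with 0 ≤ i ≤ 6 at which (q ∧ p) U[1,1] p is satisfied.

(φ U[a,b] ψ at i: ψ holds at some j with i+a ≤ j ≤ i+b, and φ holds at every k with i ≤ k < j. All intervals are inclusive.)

3

Evaluate at each i in [0,6]:
  i=0: ✗ (lhs fails at k=0 before rhs at j=1)
  i=1: ✗ (lhs fails at k=1 before rhs at j=2)
  i=2: ✗ (lhs fails at k=2 before rhs at j=3)
  i=3: ✓ (rhs at j=4; lhs holds on [3,3])
  i=4: ✗ (lhs fails at k=4 before rhs at j=5)
  i=5: ✓ (rhs at j=6; lhs holds on [5,5])
  i=6: ✓ (rhs at j=7; lhs holds on [6,6])
Positions where it holds: {3, 5, 6} → 3.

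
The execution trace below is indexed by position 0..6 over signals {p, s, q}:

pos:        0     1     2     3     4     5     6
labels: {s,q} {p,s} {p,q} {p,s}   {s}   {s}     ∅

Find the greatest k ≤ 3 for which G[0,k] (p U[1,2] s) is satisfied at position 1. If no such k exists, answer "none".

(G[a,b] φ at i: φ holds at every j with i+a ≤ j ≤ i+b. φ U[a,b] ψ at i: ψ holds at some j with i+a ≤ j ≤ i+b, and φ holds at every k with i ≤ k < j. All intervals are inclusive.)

(p U[1,2] s) must hold from j=1 onward; find where it first fails.
  j=1: holds
  j=2: holds
  j=3: holds
  j=4: fails
Holds on [1,3], so largest k = 2.

2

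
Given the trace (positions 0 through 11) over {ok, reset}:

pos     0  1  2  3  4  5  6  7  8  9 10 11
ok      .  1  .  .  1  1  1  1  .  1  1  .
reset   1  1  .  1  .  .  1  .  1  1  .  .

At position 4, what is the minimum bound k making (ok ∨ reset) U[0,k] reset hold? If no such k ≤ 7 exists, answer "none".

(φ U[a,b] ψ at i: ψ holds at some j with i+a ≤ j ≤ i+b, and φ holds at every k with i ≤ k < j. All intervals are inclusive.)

Need earliest j ≥ 4 with reset, and (ok ∨ reset) at every k in [4,j-1].
  j=4: rhs fails.
  j=5: rhs fails.
  j=6: rhs holds; lhs holds on [4,5]. k = 2.

2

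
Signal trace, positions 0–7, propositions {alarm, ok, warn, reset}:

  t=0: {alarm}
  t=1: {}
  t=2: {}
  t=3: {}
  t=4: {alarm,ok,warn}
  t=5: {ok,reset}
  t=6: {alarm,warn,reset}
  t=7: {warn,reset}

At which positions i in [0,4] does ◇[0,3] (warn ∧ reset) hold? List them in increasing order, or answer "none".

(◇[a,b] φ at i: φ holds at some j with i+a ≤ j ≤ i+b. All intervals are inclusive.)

3, 4

Evaluate at each i in [0,4]:
  i=0: ✗ (none in [0,3])
  i=1: ✗ (none in [1,4])
  i=2: ✗ (none in [2,5])
  i=3: ✓ (witness j=6)
  i=4: ✓ (witness j=6)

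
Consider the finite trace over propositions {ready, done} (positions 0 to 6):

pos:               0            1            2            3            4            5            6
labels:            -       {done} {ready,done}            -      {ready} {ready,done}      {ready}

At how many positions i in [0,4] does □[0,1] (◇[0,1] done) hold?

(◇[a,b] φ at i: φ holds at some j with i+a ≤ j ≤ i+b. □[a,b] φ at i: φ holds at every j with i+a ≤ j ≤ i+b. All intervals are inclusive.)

3

Evaluate at each i in [0,4]:
  i=0: ✓ (all of [0,1])
  i=1: ✓ (all of [1,2])
  i=2: ✗ (fails at j=3)
  i=3: ✗ (fails at j=3)
  i=4: ✓ (all of [4,5])
Positions where it holds: {0, 1, 4} → 3.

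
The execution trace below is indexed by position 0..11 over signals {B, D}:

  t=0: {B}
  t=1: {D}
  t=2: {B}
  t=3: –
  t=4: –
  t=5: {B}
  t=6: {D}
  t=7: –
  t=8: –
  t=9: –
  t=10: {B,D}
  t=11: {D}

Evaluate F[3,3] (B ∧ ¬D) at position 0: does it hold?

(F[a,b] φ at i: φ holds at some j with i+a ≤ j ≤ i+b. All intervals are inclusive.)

Does not hold

Check (B ∧ ¬D) at each j in [3,3]:
  j=3: false
No position in the window satisfies it → formula fails.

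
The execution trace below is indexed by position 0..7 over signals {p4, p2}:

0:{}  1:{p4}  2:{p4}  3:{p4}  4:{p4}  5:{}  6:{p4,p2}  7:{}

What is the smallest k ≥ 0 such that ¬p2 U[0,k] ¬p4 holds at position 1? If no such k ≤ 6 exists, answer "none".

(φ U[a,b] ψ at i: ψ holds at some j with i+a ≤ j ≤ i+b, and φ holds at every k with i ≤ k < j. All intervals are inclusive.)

Need earliest j ≥ 1 with ¬p4, and ¬p2 at every k in [1,j-1].
  j=1: rhs fails.
  j=2: rhs fails.
  j=3: rhs fails.
  j=4: rhs fails.
  j=5: rhs holds; lhs holds on [1,4]. k = 4.

4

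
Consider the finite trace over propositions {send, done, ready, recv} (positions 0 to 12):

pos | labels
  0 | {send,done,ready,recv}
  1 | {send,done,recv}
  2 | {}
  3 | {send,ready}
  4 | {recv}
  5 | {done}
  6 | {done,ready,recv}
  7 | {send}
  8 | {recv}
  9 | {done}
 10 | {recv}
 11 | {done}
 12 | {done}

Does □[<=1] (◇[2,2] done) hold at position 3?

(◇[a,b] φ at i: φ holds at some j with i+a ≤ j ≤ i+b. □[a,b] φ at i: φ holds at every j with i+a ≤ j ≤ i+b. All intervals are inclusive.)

Check ◇[2,2] done at every j in [3,4]:
  j=3: holds (witness at 5)
  j=4: holds (witness at 6)
All positions satisfy it → formula holds.

Yes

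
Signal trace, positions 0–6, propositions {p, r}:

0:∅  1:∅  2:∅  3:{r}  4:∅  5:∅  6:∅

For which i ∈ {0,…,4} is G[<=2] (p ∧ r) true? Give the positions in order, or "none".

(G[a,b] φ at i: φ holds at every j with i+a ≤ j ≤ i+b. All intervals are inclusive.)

Evaluate at each i in [0,4]:
  i=0: ✗ (fails at j=0)
  i=1: ✗ (fails at j=1)
  i=2: ✗ (fails at j=2)
  i=3: ✗ (fails at j=3)
  i=4: ✗ (fails at j=4)

none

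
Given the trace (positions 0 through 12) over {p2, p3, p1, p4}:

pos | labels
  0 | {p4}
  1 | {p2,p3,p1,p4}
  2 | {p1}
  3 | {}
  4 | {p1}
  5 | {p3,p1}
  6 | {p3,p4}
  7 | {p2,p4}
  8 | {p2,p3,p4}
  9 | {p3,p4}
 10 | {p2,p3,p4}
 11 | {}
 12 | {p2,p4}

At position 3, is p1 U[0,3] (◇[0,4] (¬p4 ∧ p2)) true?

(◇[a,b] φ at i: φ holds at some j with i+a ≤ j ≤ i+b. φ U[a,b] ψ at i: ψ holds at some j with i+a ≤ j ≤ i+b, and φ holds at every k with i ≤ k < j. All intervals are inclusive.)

False

Need some j in [3,6] with ◇[0,4] (¬p4 ∧ p2), and p1 at every k in [3,j-1].
  j=3: ◇[0,4] (¬p4 ∧ p2) — fails (none in [3,7]).
  j=4: ◇[0,4] (¬p4 ∧ p2) — fails (none in [4,8]).
  j=5: ◇[0,4] (¬p4 ∧ p2) — fails (none in [5,9]).
  j=6: ◇[0,4] (¬p4 ∧ p2) — fails (none in [6,10]).
No j in the window works → until fails.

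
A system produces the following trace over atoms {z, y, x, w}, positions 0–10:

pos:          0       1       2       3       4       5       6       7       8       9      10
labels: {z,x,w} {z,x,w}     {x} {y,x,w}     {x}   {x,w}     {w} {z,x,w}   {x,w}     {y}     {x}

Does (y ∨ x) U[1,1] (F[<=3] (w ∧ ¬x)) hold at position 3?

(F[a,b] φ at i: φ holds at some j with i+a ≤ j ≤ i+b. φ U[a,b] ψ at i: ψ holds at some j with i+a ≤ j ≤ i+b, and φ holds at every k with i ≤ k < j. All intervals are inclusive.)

Need some j in [4,4] with F[<=3] (w ∧ ¬x), and (y ∨ x) at every k in [3,j-1].
  j=4: F[<=3] (w ∧ ¬x) holds; (y ∨ x) holds at every k in [3,3] → satisfied.

True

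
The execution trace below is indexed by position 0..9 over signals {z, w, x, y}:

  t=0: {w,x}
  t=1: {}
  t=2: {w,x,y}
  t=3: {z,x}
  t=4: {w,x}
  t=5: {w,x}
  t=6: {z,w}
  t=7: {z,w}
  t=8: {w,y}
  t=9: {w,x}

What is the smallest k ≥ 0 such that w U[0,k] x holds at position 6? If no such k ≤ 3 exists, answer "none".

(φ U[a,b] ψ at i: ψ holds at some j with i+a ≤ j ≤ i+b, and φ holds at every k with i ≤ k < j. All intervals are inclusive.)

3

Need earliest j ≥ 6 with x, and w at every k in [6,j-1].
  j=6: rhs fails.
  j=7: rhs fails.
  j=8: rhs fails.
  j=9: rhs holds; lhs holds on [6,8]. k = 3.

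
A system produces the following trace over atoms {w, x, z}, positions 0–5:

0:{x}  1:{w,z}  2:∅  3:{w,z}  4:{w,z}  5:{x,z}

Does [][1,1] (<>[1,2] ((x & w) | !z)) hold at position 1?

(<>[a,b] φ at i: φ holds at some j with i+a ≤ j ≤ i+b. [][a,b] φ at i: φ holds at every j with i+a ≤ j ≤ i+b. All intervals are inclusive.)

False

Check <>[1,2] ((x & w) | !z) at every j in [2,2]:
  j=2: fails (none in [3,4])
Fails at j=2 → formula fails.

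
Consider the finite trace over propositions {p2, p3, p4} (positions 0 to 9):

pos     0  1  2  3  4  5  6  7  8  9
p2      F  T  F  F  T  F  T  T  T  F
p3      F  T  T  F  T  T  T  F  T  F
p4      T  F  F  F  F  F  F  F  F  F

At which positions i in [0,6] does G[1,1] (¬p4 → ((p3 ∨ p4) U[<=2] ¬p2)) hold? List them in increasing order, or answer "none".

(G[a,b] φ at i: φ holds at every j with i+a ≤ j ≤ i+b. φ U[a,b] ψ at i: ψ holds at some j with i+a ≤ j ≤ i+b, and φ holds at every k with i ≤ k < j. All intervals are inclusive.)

0, 1, 2, 3, 4

Evaluate at each i in [0,6]:
  i=0: ✓ (all of [1,1])
  i=1: ✓ (all of [2,2])
  i=2: ✓ (all of [3,3])
  i=3: ✓ (all of [4,4])
  i=4: ✓ (all of [5,5])
  i=5: ✗ (fails at j=6)
  i=6: ✗ (fails at j=7)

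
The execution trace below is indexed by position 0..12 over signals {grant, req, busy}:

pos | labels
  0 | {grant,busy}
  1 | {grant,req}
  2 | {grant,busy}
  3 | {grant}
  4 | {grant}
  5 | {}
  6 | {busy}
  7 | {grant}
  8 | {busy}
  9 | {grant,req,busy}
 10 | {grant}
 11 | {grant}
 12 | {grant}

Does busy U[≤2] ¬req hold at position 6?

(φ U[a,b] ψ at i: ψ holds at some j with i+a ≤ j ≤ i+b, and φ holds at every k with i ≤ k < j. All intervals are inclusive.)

Yes

Need some j in [6,8] with ¬req, and busy at every k in [6,j-1].
  j=6: ¬req holds; no prefix to check → satisfied.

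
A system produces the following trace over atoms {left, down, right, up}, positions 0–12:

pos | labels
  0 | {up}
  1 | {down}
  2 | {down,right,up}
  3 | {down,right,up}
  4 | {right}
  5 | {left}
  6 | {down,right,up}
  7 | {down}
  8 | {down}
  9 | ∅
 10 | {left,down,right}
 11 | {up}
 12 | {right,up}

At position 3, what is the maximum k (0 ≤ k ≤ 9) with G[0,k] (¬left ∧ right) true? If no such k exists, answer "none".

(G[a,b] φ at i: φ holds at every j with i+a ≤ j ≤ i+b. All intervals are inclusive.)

1

(¬left ∧ right) must hold from j=3 onward; find where it first fails.
  j=3: holds
  j=4: holds
  j=5: fails
Holds on [3,4], so largest k = 1.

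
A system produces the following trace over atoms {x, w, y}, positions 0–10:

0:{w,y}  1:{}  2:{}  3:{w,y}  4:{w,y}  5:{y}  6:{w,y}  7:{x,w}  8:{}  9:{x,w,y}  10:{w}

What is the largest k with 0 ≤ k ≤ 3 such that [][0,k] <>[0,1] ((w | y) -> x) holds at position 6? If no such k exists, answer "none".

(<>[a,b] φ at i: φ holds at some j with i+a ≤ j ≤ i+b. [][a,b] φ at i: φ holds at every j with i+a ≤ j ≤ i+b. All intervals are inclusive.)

3

<>[0,1] ((w | y) -> x) must hold from j=6 onward; find where it first fails.
  j=6: holds
  j=7: holds
  j=8: holds
  j=9: holds
Holds through j=9; largest k = 3.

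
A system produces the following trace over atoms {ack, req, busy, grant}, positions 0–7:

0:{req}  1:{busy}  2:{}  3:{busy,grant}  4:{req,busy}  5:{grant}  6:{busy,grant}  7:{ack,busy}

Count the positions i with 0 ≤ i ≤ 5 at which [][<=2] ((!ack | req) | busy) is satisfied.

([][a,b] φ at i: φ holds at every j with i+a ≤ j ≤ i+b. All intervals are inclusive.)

Evaluate at each i in [0,5]:
  i=0: ✓ (all of [0,2])
  i=1: ✓ (all of [1,3])
  i=2: ✓ (all of [2,4])
  i=3: ✓ (all of [3,5])
  i=4: ✓ (all of [4,6])
  i=5: ✓ (all of [5,7])
Positions where it holds: {0, 1, 2, 3, 4, 5} → 6.

6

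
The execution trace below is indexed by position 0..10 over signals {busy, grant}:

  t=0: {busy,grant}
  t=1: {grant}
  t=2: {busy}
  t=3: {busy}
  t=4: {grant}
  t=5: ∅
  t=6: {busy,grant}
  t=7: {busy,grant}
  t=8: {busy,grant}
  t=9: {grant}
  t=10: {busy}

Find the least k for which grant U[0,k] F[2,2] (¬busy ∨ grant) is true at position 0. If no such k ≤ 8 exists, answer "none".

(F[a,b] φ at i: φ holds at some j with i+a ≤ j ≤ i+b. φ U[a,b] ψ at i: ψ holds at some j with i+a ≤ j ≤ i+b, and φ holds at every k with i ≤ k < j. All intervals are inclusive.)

Need earliest j ≥ 0 with F[2,2] (¬busy ∨ grant), and grant at every k in [0,j-1].
  j=0: rhs fails.
  j=1: rhs fails.
  j=2: rhs holds; lhs holds on [0,1]. k = 2.

2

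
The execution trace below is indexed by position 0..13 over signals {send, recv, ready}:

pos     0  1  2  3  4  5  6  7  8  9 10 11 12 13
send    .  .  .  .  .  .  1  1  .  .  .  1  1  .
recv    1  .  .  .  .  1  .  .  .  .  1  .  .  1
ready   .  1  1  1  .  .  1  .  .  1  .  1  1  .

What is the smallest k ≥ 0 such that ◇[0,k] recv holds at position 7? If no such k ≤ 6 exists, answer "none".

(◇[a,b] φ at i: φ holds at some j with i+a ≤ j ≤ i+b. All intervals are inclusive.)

3

Scan j = 7,8,… for recv:
  j=7: fails
  j=8: fails
  j=9: fails
  j=10: holds
First hit at j=10, so smallest k = 10-7 = 3.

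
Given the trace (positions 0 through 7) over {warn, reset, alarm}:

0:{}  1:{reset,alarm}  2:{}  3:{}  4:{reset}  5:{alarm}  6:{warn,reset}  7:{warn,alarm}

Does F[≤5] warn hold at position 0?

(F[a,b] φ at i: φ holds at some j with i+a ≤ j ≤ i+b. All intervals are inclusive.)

No

Check warn at each j in [0,5]:
  j=0: false
  j=1: false
  j=2: false
  j=3: false
  j=4: false
  j=5: false
No position in the window satisfies it → formula fails.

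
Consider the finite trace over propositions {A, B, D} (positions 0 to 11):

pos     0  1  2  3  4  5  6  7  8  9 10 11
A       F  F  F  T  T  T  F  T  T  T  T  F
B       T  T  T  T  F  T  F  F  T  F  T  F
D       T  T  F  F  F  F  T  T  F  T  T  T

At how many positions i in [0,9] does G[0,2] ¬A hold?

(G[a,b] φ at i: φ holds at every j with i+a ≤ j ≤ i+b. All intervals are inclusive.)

1

Evaluate at each i in [0,9]:
  i=0: ✓ (all of [0,2])
  i=1: ✗ (fails at j=3)
  i=2: ✗ (fails at j=3)
  i=3: ✗ (fails at j=3)
  i=4: ✗ (fails at j=4)
  i=5: ✗ (fails at j=5)
  i=6: ✗ (fails at j=7)
  i=7: ✗ (fails at j=7)
  i=8: ✗ (fails at j=8)
  i=9: ✗ (fails at j=9)
Positions where it holds: {0} → 1.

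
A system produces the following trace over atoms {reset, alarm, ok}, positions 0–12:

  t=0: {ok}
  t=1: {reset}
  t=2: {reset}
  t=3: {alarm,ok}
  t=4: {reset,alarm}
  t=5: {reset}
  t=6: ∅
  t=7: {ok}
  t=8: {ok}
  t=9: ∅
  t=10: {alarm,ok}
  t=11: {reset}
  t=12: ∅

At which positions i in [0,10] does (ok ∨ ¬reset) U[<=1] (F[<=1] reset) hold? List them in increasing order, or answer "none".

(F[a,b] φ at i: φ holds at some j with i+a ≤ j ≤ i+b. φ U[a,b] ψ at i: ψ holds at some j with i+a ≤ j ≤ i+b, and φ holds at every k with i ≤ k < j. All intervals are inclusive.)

Evaluate at each i in [0,10]:
  i=0: ✓ (rhs at j=0)
  i=1: ✓ (rhs at j=1)
  i=2: ✓ (rhs at j=2)
  i=3: ✓ (rhs at j=3)
  i=4: ✓ (rhs at j=4)
  i=5: ✓ (rhs at j=5)
  i=6: ✗ (no rhs in [6,7])
  i=7: ✗ (no rhs in [7,8])
  i=8: ✗ (no rhs in [8,9])
  i=9: ✓ (rhs at j=10; lhs holds on [9,9])
  i=10: ✓ (rhs at j=10)

0, 1, 2, 3, 4, 5, 9, 10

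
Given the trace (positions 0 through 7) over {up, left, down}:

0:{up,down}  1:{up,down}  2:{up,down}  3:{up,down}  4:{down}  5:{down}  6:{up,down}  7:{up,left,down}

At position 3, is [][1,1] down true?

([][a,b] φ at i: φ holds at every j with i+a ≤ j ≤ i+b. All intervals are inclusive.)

True

Check down at every j in [4,4]:
  j=4: true
All positions satisfy it → formula holds.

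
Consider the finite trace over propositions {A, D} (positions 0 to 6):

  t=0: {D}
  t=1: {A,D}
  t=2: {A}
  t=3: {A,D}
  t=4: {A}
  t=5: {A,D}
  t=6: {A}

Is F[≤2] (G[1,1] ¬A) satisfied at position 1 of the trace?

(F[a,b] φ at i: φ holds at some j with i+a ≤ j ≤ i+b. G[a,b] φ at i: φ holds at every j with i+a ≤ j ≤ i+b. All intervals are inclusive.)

Check G[1,1] ¬A at each j in [1,3]:
  j=1: fails at 2
  j=2: fails at 3
  j=3: fails at 4
No position in the window satisfies it → formula fails.

Does not hold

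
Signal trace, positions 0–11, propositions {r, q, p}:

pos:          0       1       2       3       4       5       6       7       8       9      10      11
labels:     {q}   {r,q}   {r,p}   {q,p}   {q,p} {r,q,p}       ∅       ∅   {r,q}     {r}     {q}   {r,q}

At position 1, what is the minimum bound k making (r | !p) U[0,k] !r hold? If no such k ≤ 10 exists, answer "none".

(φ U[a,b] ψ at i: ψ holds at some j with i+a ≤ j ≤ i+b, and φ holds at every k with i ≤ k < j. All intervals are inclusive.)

2

Need earliest j ≥ 1 with !r, and (r | !p) at every k in [1,j-1].
  j=1: rhs fails.
  j=2: rhs fails.
  j=3: rhs holds; lhs holds on [1,2]. k = 2.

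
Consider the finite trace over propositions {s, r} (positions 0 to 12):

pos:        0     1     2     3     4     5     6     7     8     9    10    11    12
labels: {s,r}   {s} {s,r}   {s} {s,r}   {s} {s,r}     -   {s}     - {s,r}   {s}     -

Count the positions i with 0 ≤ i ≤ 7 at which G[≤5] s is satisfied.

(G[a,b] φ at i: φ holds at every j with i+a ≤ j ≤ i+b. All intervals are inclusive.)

Evaluate at each i in [0,7]:
  i=0: ✓ (all of [0,5])
  i=1: ✓ (all of [1,6])
  i=2: ✗ (fails at j=7)
  i=3: ✗ (fails at j=7)
  i=4: ✗ (fails at j=7)
  i=5: ✗ (fails at j=7)
  i=6: ✗ (fails at j=7)
  i=7: ✗ (fails at j=7)
Positions where it holds: {0, 1} → 2.

2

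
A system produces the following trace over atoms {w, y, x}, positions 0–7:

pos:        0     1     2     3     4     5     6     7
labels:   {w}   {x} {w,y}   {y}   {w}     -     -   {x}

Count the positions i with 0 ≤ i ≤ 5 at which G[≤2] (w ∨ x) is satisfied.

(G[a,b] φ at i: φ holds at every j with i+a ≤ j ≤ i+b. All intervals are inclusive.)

1

Evaluate at each i in [0,5]:
  i=0: ✓ (all of [0,2])
  i=1: ✗ (fails at j=3)
  i=2: ✗ (fails at j=3)
  i=3: ✗ (fails at j=3)
  i=4: ✗ (fails at j=5)
  i=5: ✗ (fails at j=5)
Positions where it holds: {0} → 1.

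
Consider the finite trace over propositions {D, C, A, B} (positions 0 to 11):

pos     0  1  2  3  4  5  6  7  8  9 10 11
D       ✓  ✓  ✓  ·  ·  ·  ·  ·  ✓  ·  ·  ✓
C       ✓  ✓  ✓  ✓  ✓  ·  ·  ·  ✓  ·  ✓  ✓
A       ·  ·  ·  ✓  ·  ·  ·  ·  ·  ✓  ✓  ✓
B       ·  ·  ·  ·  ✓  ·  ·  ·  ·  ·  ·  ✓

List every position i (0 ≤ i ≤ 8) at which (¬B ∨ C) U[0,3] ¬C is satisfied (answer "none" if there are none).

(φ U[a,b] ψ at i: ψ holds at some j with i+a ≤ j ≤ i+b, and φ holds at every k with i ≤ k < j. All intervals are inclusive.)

2, 3, 4, 5, 6, 7, 8

Evaluate at each i in [0,8]:
  i=0: ✗ (no rhs in [0,3])
  i=1: ✗ (no rhs in [1,4])
  i=2: ✓ (rhs at j=5; lhs holds on [2,4])
  i=3: ✓ (rhs at j=5; lhs holds on [3,4])
  i=4: ✓ (rhs at j=5; lhs holds on [4,4])
  i=5: ✓ (rhs at j=5)
  i=6: ✓ (rhs at j=6)
  i=7: ✓ (rhs at j=7)
  i=8: ✓ (rhs at j=9; lhs holds on [8,8])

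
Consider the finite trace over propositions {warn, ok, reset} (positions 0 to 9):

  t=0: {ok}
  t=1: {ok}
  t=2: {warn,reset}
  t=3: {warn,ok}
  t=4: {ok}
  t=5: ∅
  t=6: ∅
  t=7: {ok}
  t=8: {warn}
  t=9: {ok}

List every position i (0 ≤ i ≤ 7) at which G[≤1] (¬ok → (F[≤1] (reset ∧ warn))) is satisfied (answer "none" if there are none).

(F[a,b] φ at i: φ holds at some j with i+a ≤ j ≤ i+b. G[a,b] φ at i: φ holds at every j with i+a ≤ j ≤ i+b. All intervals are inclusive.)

0, 1, 2, 3

Evaluate at each i in [0,7]:
  i=0: ✓ (all of [0,1])
  i=1: ✓ (all of [1,2])
  i=2: ✓ (all of [2,3])
  i=3: ✓ (all of [3,4])
  i=4: ✗ (fails at j=5)
  i=5: ✗ (fails at j=5)
  i=6: ✗ (fails at j=6)
  i=7: ✗ (fails at j=8)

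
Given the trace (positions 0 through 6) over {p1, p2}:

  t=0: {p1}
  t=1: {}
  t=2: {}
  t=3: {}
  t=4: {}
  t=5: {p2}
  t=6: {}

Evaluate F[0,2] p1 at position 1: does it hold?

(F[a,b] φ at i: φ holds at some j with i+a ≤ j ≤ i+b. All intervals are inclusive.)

Does not hold

Check p1 at each j in [1,3]:
  j=1: false
  j=2: false
  j=3: false
No position in the window satisfies it → formula fails.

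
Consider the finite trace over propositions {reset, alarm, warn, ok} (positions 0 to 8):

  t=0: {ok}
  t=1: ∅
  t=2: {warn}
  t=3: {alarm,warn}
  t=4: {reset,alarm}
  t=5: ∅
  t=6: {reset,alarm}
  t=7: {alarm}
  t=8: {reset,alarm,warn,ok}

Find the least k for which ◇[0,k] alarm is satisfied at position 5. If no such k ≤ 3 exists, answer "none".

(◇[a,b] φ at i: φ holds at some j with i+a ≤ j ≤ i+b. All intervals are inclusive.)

1

Scan j = 5,6,… for alarm:
  j=5: fails
  j=6: holds
First hit at j=6, so smallest k = 6-5 = 1.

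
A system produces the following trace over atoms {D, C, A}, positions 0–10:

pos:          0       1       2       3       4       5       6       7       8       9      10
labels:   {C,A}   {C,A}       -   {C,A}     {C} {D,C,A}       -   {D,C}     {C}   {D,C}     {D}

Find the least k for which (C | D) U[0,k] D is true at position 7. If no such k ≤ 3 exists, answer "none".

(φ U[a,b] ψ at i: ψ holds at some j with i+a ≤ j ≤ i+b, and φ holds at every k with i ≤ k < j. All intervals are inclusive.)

Need earliest j ≥ 7 with D, and (C | D) at every k in [7,j-1].
  j=7: rhs holds (empty prefix). k = 0.

0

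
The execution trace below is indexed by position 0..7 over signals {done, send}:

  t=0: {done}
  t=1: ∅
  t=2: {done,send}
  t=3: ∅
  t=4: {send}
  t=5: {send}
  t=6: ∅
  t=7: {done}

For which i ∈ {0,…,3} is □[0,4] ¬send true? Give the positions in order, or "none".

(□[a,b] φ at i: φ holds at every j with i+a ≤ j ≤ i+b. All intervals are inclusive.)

none

Evaluate at each i in [0,3]:
  i=0: ✗ (fails at j=2)
  i=1: ✗ (fails at j=2)
  i=2: ✗ (fails at j=2)
  i=3: ✗ (fails at j=4)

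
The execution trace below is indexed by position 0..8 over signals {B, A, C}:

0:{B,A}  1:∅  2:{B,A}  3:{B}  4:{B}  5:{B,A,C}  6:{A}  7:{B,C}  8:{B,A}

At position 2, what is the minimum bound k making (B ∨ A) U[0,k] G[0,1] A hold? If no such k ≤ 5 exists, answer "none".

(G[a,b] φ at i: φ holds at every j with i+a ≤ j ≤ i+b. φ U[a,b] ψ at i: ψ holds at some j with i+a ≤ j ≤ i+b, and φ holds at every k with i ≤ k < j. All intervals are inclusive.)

3

Need earliest j ≥ 2 with G[0,1] A, and (B ∨ A) at every k in [2,j-1].
  j=2: rhs fails.
  j=3: rhs fails.
  j=4: rhs fails.
  j=5: rhs holds; lhs holds on [2,4]. k = 3.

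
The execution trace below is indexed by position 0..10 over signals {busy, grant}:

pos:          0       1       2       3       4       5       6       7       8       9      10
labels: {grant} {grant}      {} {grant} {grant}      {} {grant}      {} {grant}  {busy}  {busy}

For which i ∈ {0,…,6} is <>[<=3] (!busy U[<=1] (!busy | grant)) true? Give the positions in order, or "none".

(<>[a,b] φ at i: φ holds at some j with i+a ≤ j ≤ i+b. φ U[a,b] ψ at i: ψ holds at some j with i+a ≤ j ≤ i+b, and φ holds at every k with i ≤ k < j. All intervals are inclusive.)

0, 1, 2, 3, 4, 5, 6

Evaluate at each i in [0,6]:
  i=0: ✓ (witness j=0)
  i=1: ✓ (witness j=1)
  i=2: ✓ (witness j=2)
  i=3: ✓ (witness j=3)
  i=4: ✓ (witness j=4)
  i=5: ✓ (witness j=5)
  i=6: ✓ (witness j=6)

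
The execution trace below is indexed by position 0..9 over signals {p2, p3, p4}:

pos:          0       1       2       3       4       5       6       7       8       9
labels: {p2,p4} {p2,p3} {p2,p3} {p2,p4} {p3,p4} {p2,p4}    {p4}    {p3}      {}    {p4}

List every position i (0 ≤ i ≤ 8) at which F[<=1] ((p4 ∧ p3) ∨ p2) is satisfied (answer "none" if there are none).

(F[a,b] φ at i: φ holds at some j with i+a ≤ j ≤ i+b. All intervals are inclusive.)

Evaluate at each i in [0,8]:
  i=0: ✓ (witness j=0)
  i=1: ✓ (witness j=1)
  i=2: ✓ (witness j=2)
  i=3: ✓ (witness j=3)
  i=4: ✓ (witness j=4)
  i=5: ✓ (witness j=5)
  i=6: ✗ (none in [6,7])
  i=7: ✗ (none in [7,8])
  i=8: ✗ (none in [8,9])

0, 1, 2, 3, 4, 5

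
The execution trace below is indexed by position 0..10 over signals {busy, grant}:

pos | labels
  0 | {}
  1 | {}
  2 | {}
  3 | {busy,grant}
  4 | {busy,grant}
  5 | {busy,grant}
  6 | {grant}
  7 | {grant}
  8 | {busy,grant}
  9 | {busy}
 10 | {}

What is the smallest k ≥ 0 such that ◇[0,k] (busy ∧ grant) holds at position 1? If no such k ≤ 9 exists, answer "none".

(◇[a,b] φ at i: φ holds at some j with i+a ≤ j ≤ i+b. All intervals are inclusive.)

2

Scan j = 1,2,… for (busy ∧ grant):
  j=1: fails
  j=2: fails
  j=3: holds
First hit at j=3, so smallest k = 3-1 = 2.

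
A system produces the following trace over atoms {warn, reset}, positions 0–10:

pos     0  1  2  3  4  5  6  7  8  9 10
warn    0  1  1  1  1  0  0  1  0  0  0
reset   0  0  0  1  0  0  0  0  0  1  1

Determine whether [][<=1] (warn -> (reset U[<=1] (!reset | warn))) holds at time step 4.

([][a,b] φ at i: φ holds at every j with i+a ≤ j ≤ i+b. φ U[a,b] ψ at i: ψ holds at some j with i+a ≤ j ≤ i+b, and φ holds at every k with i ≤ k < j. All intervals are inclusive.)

Holds

Check (warn -> (reset U[<=1] (!reset | warn))) at every j in [4,5]:
  j=4: antecedent true; consequent holds → ✓
  j=5: antecedent false → ✓
All positions satisfy it → formula holds.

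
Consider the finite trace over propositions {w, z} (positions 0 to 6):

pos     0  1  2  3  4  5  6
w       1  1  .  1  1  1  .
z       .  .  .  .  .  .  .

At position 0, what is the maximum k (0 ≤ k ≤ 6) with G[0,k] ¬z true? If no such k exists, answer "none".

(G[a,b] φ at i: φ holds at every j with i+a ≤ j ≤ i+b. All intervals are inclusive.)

6

¬z must hold from j=0 onward; find where it first fails.
  j=0: holds
  j=1: holds
  j=2: holds
  j=3: holds
  j=4: holds
  j=5: holds
  j=6: holds
Holds through j=6; largest k = 6.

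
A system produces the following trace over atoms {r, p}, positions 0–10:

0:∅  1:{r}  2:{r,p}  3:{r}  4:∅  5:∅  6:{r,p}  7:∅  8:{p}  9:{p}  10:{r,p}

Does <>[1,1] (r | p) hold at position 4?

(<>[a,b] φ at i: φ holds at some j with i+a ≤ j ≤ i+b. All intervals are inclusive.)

Does not hold

Check (r | p) at each j in [5,5]:
  j=5: false
No position in the window satisfies it → formula fails.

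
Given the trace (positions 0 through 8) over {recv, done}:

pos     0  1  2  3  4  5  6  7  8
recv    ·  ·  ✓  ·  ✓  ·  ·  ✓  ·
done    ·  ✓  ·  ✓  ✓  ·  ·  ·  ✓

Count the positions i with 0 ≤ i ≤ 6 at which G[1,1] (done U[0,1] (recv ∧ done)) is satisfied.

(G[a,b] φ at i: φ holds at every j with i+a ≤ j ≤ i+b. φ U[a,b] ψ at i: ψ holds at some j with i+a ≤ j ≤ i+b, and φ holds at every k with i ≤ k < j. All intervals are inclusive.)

Evaluate at each i in [0,6]:
  i=0: ✗ (fails at j=1)
  i=1: ✗ (fails at j=2)
  i=2: ✓ (all of [3,3])
  i=3: ✓ (all of [4,4])
  i=4: ✗ (fails at j=5)
  i=5: ✗ (fails at j=6)
  i=6: ✗ (fails at j=7)
Positions where it holds: {2, 3} → 2.

2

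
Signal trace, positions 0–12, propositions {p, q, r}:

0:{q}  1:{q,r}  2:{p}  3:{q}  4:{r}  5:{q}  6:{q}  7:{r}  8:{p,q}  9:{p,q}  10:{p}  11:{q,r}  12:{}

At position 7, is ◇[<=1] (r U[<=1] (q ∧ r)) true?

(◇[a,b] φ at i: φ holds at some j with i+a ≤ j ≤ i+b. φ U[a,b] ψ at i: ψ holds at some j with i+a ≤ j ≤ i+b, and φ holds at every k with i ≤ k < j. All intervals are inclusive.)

No

Check (r U[<=1] (q ∧ r)) at each j in [7,8]:
  j=7: fails
  j=8: fails
No position in the window satisfies it → formula fails.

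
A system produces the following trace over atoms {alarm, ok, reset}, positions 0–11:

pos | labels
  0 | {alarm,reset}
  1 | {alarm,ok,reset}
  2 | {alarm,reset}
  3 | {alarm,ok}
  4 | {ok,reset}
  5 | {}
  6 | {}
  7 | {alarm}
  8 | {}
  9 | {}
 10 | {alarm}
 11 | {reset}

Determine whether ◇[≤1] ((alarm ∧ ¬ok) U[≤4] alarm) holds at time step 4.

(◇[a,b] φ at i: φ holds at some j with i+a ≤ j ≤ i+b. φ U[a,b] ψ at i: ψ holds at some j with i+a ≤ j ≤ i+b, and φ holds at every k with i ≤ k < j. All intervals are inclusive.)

False

Check ((alarm ∧ ¬ok) U[≤4] alarm) at each j in [4,5]:
  j=4: fails
  j=5: fails
No position in the window satisfies it → formula fails.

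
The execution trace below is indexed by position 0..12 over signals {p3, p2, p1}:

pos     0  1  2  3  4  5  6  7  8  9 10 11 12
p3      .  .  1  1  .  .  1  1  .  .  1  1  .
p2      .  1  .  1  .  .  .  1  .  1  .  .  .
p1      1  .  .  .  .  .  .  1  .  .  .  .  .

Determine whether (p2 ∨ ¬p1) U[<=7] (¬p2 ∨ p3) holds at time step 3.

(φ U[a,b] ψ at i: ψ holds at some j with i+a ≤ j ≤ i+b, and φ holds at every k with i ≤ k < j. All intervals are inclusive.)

True

Need some j in [3,10] with (¬p2 ∨ p3), and (p2 ∨ ¬p1) at every k in [3,j-1].
  j=3: (¬p2 ∨ p3) holds; no prefix to check → satisfied.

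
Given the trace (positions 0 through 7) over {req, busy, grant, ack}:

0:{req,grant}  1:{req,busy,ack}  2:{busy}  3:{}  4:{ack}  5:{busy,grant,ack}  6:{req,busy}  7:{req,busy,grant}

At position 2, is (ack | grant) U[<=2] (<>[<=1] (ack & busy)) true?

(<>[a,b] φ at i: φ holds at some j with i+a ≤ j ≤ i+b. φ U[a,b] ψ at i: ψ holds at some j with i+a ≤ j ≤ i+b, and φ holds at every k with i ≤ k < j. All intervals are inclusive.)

False

Need some j in [2,4] with <>[<=1] (ack & busy), and (ack | grant) at every k in [2,j-1].
  j=2: <>[<=1] (ack & busy) — fails (none in [2,3]).
  j=3: <>[<=1] (ack & busy) — fails (none in [3,4]).
  j=4: <>[<=1] (ack & busy) holds, but (ack | grant) fails at k=2 → not this j.
No j in the window works → until fails.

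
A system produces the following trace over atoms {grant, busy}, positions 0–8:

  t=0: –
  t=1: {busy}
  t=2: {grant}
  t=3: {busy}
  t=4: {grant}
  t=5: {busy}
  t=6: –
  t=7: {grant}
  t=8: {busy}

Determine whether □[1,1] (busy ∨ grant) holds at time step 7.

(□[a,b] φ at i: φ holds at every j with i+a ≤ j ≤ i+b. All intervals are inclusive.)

Check (busy ∨ grant) at every j in [8,8]:
  j=8: true
All positions satisfy it → formula holds.

Yes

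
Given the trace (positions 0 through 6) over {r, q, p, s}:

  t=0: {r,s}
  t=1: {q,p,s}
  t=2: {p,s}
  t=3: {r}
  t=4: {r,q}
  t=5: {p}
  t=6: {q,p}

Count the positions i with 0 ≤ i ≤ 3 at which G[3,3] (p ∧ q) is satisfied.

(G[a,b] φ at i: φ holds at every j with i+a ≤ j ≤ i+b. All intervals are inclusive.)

Evaluate at each i in [0,3]:
  i=0: ✗ (fails at j=3)
  i=1: ✗ (fails at j=4)
  i=2: ✗ (fails at j=5)
  i=3: ✓ (all of [6,6])
Positions where it holds: {3} → 1.

1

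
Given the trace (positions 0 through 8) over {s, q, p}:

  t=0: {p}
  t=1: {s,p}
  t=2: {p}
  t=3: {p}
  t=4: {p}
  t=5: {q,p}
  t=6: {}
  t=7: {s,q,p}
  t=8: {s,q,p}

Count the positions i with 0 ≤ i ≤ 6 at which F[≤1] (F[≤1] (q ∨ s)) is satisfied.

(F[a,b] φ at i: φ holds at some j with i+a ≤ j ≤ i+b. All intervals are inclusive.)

6

Evaluate at each i in [0,6]:
  i=0: ✓ (witness j=0)
  i=1: ✓ (witness j=1)
  i=2: ✗ (none in [2,3])
  i=3: ✓ (witness j=4)
  i=4: ✓ (witness j=4)
  i=5: ✓ (witness j=5)
  i=6: ✓ (witness j=6)
Positions where it holds: {0, 1, 3, 4, 5, 6} → 6.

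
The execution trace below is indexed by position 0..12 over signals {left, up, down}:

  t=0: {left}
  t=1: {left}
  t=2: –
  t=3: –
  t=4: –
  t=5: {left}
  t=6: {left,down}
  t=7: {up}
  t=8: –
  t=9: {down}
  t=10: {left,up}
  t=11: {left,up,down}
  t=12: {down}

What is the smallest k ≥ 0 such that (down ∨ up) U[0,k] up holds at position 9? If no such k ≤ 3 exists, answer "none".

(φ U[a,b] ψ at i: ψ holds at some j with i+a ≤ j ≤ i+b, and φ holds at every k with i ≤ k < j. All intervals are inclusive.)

Need earliest j ≥ 9 with up, and (down ∨ up) at every k in [9,j-1].
  j=9: rhs fails.
  j=10: rhs holds; lhs holds on [9,9]. k = 1.

1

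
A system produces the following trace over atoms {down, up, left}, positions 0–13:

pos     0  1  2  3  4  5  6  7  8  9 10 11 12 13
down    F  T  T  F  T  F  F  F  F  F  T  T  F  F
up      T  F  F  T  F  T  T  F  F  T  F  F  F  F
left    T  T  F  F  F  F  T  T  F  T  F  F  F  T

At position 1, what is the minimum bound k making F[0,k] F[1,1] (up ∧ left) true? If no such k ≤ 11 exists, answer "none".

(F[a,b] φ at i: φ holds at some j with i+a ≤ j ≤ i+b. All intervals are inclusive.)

Scan j = 1,2,… for F[1,1] (up ∧ left):
  j=1: fails
  j=2: fails
  j=3: fails
  j=4: fails
  j=5: holds
First hit at j=5, so smallest k = 5-1 = 4.

4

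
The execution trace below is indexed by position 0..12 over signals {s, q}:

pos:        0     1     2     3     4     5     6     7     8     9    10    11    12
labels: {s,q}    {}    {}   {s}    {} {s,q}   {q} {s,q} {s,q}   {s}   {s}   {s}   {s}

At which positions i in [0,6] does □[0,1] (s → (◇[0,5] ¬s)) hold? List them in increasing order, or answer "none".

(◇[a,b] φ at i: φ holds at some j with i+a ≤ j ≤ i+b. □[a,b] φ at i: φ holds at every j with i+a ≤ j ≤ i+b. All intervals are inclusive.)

0, 1, 2, 3, 4, 5

Evaluate at each i in [0,6]:
  i=0: ✓ (all of [0,1])
  i=1: ✓ (all of [1,2])
  i=2: ✓ (all of [2,3])
  i=3: ✓ (all of [3,4])
  i=4: ✓ (all of [4,5])
  i=5: ✓ (all of [5,6])
  i=6: ✗ (fails at j=7)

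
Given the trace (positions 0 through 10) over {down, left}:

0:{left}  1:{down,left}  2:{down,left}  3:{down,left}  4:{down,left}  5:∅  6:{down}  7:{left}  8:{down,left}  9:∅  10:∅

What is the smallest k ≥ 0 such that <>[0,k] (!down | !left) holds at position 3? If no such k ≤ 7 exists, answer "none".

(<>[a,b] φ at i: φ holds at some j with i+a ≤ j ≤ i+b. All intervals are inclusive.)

Scan j = 3,4,… for (!down | !left):
  j=3: fails
  j=4: fails
  j=5: holds
First hit at j=5, so smallest k = 5-3 = 2.

2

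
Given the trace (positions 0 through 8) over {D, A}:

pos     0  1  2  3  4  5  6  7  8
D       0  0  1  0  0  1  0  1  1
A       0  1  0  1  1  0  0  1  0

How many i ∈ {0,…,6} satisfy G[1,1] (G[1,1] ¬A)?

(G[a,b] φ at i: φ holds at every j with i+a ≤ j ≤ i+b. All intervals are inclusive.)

4

Evaluate at each i in [0,6]:
  i=0: ✓ (all of [1,1])
  i=1: ✗ (fails at j=2)
  i=2: ✗ (fails at j=3)
  i=3: ✓ (all of [4,4])
  i=4: ✓ (all of [5,5])
  i=5: ✗ (fails at j=6)
  i=6: ✓ (all of [7,7])
Positions where it holds: {0, 3, 4, 6} → 4.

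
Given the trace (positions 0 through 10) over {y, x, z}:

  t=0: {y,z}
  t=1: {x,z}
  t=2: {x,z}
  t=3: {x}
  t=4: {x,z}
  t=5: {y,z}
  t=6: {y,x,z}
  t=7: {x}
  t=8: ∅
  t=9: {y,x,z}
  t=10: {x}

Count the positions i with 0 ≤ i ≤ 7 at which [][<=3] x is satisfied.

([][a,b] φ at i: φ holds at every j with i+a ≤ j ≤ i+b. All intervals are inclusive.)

Evaluate at each i in [0,7]:
  i=0: ✗ (fails at j=0)
  i=1: ✓ (all of [1,4])
  i=2: ✗ (fails at j=5)
  i=3: ✗ (fails at j=5)
  i=4: ✗ (fails at j=5)
  i=5: ✗ (fails at j=5)
  i=6: ✗ (fails at j=8)
  i=7: ✗ (fails at j=8)
Positions where it holds: {1} → 1.

1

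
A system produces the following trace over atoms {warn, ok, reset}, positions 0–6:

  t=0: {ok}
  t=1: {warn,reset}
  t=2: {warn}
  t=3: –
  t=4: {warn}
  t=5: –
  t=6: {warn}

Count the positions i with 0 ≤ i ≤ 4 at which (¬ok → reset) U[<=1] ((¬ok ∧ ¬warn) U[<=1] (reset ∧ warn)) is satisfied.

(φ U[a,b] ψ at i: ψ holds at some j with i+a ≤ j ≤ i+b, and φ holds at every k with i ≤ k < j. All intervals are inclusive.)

2

Evaluate at each i in [0,4]:
  i=0: ✓ (rhs at j=1; lhs holds on [0,0])
  i=1: ✓ (rhs at j=1)
  i=2: ✗ (no rhs in [2,3])
  i=3: ✗ (no rhs in [3,4])
  i=4: ✗ (no rhs in [4,5])
Positions where it holds: {0, 1} → 2.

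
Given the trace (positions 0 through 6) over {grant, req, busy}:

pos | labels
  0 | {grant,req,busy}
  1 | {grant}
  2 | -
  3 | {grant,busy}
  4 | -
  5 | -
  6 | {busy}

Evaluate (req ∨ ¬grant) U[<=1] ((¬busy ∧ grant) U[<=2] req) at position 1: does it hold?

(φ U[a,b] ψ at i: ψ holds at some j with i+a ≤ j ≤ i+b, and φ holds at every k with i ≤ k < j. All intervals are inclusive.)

False

Need some j in [1,2] with ((¬busy ∧ grant) U[<=2] req), and (req ∨ ¬grant) at every k in [1,j-1].
  j=1: ((¬busy ∧ grant) U[<=2] req) — fails.
  j=2: ((¬busy ∧ grant) U[<=2] req) — fails.
No j in the window works → until fails.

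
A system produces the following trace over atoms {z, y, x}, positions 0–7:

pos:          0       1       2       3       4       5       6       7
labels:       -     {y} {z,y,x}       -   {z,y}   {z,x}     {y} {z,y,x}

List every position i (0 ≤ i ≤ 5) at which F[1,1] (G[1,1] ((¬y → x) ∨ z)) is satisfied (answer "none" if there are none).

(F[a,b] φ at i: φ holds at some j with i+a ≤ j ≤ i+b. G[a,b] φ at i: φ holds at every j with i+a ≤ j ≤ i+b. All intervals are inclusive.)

0, 2, 3, 4, 5

Evaluate at each i in [0,5]:
  i=0: ✓ (witness j=1)
  i=1: ✗ (none in [2,2])
  i=2: ✓ (witness j=3)
  i=3: ✓ (witness j=4)
  i=4: ✓ (witness j=5)
  i=5: ✓ (witness j=6)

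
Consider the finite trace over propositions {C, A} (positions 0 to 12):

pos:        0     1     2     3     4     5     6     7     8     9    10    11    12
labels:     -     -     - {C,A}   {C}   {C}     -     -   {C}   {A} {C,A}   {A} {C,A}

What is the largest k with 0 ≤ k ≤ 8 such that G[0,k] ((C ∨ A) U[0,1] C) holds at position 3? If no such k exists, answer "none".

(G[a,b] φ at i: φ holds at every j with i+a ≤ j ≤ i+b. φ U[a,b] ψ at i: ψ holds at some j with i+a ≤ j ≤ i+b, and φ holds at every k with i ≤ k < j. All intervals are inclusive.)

2

((C ∨ A) U[0,1] C) must hold from j=3 onward; find where it first fails.
  j=3: holds
  j=4: holds
  j=5: holds
  j=6: fails
Holds on [3,5], so largest k = 2.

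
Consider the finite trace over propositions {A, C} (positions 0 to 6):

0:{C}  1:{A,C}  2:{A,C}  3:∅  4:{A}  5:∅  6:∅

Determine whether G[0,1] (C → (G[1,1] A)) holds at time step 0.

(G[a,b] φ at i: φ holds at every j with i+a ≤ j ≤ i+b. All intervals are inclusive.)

Check (C → (G[1,1] A)) at every j in [0,1]:
  j=0: antecedent true; consequent holds on [1,1] → ✓
  j=1: antecedent true; consequent holds on [2,2] → ✓
All positions satisfy it → formula holds.

True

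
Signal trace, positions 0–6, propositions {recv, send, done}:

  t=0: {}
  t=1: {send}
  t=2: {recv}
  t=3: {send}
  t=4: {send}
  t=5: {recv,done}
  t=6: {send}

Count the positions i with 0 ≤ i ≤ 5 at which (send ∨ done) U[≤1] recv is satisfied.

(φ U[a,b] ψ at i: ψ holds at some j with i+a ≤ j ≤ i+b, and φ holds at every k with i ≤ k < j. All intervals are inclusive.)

4

Evaluate at each i in [0,5]:
  i=0: ✗ (no rhs in [0,1])
  i=1: ✓ (rhs at j=2; lhs holds on [1,1])
  i=2: ✓ (rhs at j=2)
  i=3: ✗ (no rhs in [3,4])
  i=4: ✓ (rhs at j=5; lhs holds on [4,4])
  i=5: ✓ (rhs at j=5)
Positions where it holds: {1, 2, 4, 5} → 4.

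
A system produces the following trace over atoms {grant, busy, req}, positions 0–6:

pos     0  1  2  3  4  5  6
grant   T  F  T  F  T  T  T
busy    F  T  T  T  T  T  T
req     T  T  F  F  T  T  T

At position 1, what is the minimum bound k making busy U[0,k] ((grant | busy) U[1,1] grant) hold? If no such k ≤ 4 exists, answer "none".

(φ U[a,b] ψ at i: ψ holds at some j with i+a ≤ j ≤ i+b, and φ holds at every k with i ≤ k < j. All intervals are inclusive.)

0

Need earliest j ≥ 1 with ((grant | busy) U[1,1] grant), and busy at every k in [1,j-1].
  j=1: rhs holds (empty prefix). k = 0.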